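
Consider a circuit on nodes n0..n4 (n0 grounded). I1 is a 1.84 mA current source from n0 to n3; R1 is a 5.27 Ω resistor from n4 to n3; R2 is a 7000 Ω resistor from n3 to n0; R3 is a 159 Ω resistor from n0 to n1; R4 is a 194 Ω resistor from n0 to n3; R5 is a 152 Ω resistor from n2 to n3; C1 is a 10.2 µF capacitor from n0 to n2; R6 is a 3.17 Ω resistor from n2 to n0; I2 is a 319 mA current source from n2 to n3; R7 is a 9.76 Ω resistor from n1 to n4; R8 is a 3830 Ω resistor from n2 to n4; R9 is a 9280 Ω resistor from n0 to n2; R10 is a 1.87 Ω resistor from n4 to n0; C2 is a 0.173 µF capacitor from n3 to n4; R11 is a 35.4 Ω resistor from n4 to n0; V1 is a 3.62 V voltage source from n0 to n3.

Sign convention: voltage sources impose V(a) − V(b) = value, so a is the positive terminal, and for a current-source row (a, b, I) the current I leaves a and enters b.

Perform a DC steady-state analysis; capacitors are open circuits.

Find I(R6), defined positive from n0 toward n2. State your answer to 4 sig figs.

Apply KCL at each of the 4 non-ground nodes and solve the resulting linear system.
Node n1: branches {R3, R7} → V_1 = -0.8531
Node n2: branches {R5, C1, R6, I2, R8, R9} → V_2 = -1.064
Node n3: branches {I1, R1, R2, R4, R5, I2, C2, V1} → V_3 = -3.620
Node n4: branches {R1, R7, R8, R10, C2, R11} → V_4 = -0.9054
Source currents: i(V1)=-0.8719

0.3357 A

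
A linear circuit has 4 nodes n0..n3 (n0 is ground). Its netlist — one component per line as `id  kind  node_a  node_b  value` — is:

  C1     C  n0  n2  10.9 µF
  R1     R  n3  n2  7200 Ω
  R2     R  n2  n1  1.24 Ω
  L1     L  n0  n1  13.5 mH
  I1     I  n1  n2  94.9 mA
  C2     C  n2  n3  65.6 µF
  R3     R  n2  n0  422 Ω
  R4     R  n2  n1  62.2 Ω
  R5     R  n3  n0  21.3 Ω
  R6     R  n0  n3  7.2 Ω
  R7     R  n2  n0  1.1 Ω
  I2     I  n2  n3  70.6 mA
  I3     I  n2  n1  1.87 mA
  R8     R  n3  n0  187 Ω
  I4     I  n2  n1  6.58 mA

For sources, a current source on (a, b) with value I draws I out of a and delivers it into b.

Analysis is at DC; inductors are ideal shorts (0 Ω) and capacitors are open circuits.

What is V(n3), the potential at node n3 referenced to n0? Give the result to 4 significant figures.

0.3690 V

MNA unknowns: 3 node voltages V₁..V_3 plus 1 source current (L1)
C1: Y=0.000 on G[0,2]
R1: Y=0.0001389 on G[3,2]
R2: Y=0.8065 on G[2,1]
L1: row V0−V1=0, i_L1 at 0,1
I1: z[1]−=0.0949, z[2]+=0.0949
C2: Y=0.000 on G[2,3]
R3: Y=0.002370 on G[2,0]
R4: Y=0.01608 on G[2,1]
R5: Y=0.04695 on G[3,0]
R6: Y=0.1389 on G[0,3]
R7: Y=0.9091 on G[2,0]
I2: z[2]−=0.0706, z[3]+=0.0706
I3: z[2]−=0.00187, z[1]+=0.00187
R8: Y=0.005348 on G[3,0]
I4: z[2]−=0.00658, z[1]+=0.00658
solve → V1=0.000, V2=0.009170, V3=0.3690
aux → i_L1=0.07891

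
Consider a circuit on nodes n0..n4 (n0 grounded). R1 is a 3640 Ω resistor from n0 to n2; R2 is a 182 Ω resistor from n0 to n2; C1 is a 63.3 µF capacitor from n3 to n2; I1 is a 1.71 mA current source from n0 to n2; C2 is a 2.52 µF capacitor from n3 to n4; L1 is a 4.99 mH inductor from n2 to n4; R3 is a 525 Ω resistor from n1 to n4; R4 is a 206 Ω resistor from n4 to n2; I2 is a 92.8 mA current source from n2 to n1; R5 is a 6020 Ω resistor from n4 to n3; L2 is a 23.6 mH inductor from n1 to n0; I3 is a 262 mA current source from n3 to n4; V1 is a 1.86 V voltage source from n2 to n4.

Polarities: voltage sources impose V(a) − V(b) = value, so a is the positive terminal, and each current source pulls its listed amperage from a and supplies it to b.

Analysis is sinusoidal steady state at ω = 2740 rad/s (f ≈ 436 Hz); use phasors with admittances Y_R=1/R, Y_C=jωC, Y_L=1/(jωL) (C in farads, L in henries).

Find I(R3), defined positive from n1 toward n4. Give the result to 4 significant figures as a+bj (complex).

0.02585+0.006200j A

Element admittances at ω=2740 rad/s:
  Y(R1) = 0.0002747+0.000j S between n0,n2
  Y(R2) = 0.005495+0.000j S between n0,n2
  Y(C1) = 0.000+0.1734j S between n3,n2
  I1: injects 0.00171 A into n2 (from n0)
  Y(C2) = 0.000+0.006905j S between n3,n4
  Y(L1) = 0.000-0.07314j S between n2,n4
  Y(R3) = 0.001905+0.000j S between n1,n4
  Y(R4) = 0.004854+0.000j S between n4,n2
  I2: injects 0.0928 A into n1 (from n2)
  Y(R5) = 0.0001661+0.000j S between n4,n3
  Y(L2) = 0.000-0.01546j S between n1,n0
  I3: injects 0.262 A into n4 (from n3)
  V1: constraint V(n2)−V(n4) = 1.86
Assemble and solve the 5×5 MNA system:
  V(n1)=0.4009+4.329j  V(n2)=-11.31+1.075j  V(n3)=-11.38+2.529j  V(n4)=-13.17+1.075j
  i(V1)=-0.2871+0.1173j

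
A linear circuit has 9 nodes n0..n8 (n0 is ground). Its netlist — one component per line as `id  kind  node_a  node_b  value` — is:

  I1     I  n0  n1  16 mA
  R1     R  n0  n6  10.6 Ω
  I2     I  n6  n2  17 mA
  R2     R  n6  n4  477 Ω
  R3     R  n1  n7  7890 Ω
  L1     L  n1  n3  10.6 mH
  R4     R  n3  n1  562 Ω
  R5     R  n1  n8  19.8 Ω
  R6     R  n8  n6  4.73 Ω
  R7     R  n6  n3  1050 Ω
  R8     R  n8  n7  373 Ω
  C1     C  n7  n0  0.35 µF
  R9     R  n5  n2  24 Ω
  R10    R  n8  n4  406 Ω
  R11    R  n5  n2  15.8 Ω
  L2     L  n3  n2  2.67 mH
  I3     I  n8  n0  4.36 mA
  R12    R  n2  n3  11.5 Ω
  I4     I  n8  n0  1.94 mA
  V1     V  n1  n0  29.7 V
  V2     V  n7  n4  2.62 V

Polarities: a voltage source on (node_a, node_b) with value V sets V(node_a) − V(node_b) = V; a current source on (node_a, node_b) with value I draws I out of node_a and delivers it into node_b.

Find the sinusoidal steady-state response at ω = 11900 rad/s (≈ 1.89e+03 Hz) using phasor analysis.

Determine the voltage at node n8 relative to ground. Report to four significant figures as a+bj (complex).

12.73-0.3259j V

Apply KCL at each of the 8 non-ground nodes and solve the resulting linear system.
Node n1: branches {I1, R3, L1, R4, R5, V1} → V_1 = 29.70+0.000j
Node n2: branches {I2, R9, R11, L2, R12} → V_2 = 29.79-0.2741j
Node n3: branches {L1, R4, R7, L2, R12} → V_3 = 29.62-0.3367j
Node n4: branches {R2, R10, V2} → V_4 = 7.503-6.026j
Node n5: branches {R9, R11} → V_5 = 29.79-0.2741j
Node n6: branches {R1, I2, R2, R6, R7} → V_6 = 8.806-0.2651j
Node n7: branches {R3, R8, C1, V2} → V_7 = 10.12-6.026j
Node n8: branches {R5, R6, R8, R10, I3, I4} → V_8 = 12.73-0.3259j
Source currents: i(V1)=-0.8461-0.01716j, i(V2)=-0.01562-0.02612j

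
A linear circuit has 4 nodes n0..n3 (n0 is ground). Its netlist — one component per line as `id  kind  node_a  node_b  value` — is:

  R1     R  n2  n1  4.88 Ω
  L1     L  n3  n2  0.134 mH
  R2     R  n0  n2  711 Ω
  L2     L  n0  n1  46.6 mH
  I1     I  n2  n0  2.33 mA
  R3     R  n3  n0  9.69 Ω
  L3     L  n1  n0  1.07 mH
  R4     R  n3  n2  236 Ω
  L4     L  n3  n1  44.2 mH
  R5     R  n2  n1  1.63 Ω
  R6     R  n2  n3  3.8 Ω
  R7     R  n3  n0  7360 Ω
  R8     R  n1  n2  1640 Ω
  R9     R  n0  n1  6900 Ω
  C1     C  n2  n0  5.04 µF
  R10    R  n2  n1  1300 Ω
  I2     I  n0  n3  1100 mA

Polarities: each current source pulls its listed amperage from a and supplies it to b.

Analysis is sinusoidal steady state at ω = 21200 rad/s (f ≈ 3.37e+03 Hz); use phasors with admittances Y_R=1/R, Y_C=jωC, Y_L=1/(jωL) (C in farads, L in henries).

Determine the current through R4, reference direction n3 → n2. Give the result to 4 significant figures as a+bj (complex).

Element admittances at ω=21200 rad/s:
  Y(R1) = 0.2049+0.000j S between n2,n1
  Y(L1) = 0.000-0.3520j S between n3,n2
  Y(R2) = 0.001406+0.000j S between n0,n2
  Y(L2) = 0.000-0.001012j S between n0,n1
  I1: injects 0.00233 A into n0 (from n2)
  Y(R3) = 0.1032+0.000j S between n3,n0
  Y(L3) = 0.000-0.04408j S between n1,n0
  Y(R4) = 0.004237+0.000j S between n3,n2
  Y(L4) = 0.000-0.001067j S between n3,n1
  Y(R5) = 0.6135+0.000j S between n2,n1
  Y(R6) = 0.2632+0.000j S between n2,n3
  Y(R7) = 0.0001359+0.000j S between n3,n0
  Y(R8) = 0.0006098+0.000j S between n1,n2
  Y(R9) = 0.0001449+0.000j S between n0,n1
  Y(C1) = 0.000+0.1068j S between n2,n0
  Y(R10) = 0.0007692+0.000j S between n2,n1
  I2: injects 1.1 A into n3 (from n0)
Assemble and solve the 3×3 MNA system:
  V(n1)=7.625-5.024j  V(n2)=7.349-5.445j  V(n3)=7.074-4.190j

-0.001166+0.005317j A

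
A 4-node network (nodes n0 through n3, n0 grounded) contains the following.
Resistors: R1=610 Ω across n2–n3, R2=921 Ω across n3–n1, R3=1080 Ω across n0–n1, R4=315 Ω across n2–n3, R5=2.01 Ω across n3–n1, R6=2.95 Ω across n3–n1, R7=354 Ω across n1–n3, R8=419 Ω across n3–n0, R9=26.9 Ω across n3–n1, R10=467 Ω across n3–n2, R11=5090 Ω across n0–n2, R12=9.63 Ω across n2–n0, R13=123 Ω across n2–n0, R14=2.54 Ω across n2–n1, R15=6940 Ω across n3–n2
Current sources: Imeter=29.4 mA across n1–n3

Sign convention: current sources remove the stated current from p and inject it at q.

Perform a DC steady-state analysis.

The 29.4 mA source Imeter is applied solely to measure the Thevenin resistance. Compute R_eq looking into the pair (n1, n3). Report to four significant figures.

Apply KCL at each of the 3 non-ground nodes and solve the resulting linear system.
Node n1: branches {R2, R3, R5, R6, R7, R9, R14, Imeter} → V_1 = -0.001436
Node n2: branches {R1, R4, R10, R11, R12, R13, R14, R15} → V_2 = -0.0006630
Node n3: branches {R1, R2, R4, R5, R6, R7, R8, R9, R10, R15, Imeter} → V_3 = 0.03172

R_eq = 1.128 Ω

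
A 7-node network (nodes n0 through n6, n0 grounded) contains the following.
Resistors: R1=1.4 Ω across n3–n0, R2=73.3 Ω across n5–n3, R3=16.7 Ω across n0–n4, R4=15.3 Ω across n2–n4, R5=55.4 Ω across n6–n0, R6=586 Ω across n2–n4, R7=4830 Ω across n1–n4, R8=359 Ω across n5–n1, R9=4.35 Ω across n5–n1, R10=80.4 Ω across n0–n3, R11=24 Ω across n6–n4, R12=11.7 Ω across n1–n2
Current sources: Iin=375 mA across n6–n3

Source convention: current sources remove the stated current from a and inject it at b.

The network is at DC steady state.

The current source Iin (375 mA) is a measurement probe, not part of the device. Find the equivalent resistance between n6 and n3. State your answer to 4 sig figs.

Apply KCL at each of the 6 non-ground nodes and solve the resulting linear system.
Node n1: branches {R7, R8, R9, R12} → V_1 = -2.217
Node n2: branches {R4, R6, R12} → V_2 = -2.620
Node n3: branches {R1, R2, R10, Iin} → V_3 = 0.4684
Node n4: branches {R3, R4, R6, R7, R11} → V_4 = -3.133
Node n5: branches {R2, R8, R9} → V_5 = -2.068
Node n6: branches {R5, R11, Iin} → V_6 = -8.465

R_eq = 23.82 Ω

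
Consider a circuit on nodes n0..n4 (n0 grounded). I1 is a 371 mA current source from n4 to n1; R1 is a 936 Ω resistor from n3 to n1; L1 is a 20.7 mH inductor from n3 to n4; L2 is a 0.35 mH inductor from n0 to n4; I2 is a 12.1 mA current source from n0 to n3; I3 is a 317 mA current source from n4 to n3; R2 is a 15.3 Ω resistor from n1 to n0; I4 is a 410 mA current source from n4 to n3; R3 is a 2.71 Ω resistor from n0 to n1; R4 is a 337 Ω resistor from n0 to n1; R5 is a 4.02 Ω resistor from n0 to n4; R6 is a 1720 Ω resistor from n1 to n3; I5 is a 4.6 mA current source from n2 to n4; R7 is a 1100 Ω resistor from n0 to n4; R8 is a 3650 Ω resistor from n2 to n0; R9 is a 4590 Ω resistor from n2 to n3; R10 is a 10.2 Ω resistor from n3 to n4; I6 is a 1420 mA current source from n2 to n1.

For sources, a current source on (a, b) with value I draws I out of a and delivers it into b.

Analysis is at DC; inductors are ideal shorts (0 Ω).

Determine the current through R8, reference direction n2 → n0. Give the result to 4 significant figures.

Apply KCL at each of the 4 non-ground nodes and solve the resulting linear system.
Node n1: branches {I1, R1, R2, R3, R4, R6, I6} → V_1 = 4.080
Node n2: branches {I5, R8, R9, I6} → V_2 = -2896
Node n3: branches {R1, L1, I2, I3, I4, R6, R9, R10} → V_3 = 0.000
Node n4: branches {I1, L1, L2, I3, I4, R5, I5, R7, R10} → V_4 = 0.000
Source currents: i(L1)=0.1148, i(L2)=0.9786

-0.7936 A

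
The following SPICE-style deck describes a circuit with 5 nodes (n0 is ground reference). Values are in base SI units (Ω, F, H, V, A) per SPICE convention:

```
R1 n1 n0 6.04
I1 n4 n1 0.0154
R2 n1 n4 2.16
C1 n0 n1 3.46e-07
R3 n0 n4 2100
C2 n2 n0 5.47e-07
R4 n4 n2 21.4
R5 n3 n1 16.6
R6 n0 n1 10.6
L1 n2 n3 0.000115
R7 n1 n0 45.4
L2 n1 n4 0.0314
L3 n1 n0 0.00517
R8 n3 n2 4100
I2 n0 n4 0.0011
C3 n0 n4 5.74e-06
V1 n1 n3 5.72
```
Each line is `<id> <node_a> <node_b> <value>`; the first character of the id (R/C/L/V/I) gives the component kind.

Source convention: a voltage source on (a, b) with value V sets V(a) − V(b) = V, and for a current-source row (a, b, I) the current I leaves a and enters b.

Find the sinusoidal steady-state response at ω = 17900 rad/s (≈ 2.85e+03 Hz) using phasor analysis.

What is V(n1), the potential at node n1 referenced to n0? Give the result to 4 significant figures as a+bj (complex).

0.1785+0.3057j V

Apply KCL at each of the 4 non-ground nodes and solve the resulting linear system.
Node n1: branches {R1, I1, R2, C1, R5, R6, R7, L2, L3, V1} → V_1 = 0.1785+0.3057j
Node n2: branches {C2, R4, L1, R8} → V_2 = -5.614+0.8339j
Node n3: branches {R5, L1, R8, V1} → V_3 = -5.541+0.3057j
Node n4: branches {I1, R2, R3, R4, L2, I2, C3} → V_4 = -0.2976+0.4120j
Source currents: i(V1)=-0.6012-0.03525j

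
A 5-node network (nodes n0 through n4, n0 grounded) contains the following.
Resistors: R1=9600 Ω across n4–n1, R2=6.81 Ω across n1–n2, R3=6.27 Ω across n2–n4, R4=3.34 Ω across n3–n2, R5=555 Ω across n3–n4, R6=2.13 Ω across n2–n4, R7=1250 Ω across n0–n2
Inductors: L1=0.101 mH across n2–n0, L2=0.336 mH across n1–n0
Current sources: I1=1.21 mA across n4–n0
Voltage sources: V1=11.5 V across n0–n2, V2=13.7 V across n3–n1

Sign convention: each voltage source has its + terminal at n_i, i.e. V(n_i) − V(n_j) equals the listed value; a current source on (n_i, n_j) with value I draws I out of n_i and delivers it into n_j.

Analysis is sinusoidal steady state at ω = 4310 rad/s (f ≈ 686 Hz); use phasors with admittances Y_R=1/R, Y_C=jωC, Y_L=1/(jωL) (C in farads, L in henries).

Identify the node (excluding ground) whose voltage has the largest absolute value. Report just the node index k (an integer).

3

Element admittances at ω=4310 rad/s:
  Y(R1) = 0.0001042+0.000j S between n4,n1
  Y(R2) = 0.1468+0.000j S between n1,n2
  Y(L1) = 0.000-2.297j S between n2,n0
  Y(R3) = 0.1595+0.000j S between n2,n4
  Y(R4) = 0.2994+0.000j S between n3,n2
  Y(R5) = 0.001802+0.000j S between n3,n4
  Y(L2) = 0.000-0.6905j S between n1,n0
  Y(R6) = 0.4695+0.000j S between n2,n4
  I1: injects 0.00121 A into n0 (from n4)
  Y(R7) = 0.0008000+0.000j S between n0,n2
  V1: constraint V(n0)−V(n2) = 11.5
  V2: constraint V(n3)−V(n1) = 13.7
Assemble and solve the 6×6 MNA system:
  V(n1)=-6.137-9.456j  V(n2)=-11.50+0.000j  V(n3)=7.563-9.456j  V(n4)=-11.45-0.02857j
  i(V1)=-6.538+30.66j  i(V2)=-5.742+2.848j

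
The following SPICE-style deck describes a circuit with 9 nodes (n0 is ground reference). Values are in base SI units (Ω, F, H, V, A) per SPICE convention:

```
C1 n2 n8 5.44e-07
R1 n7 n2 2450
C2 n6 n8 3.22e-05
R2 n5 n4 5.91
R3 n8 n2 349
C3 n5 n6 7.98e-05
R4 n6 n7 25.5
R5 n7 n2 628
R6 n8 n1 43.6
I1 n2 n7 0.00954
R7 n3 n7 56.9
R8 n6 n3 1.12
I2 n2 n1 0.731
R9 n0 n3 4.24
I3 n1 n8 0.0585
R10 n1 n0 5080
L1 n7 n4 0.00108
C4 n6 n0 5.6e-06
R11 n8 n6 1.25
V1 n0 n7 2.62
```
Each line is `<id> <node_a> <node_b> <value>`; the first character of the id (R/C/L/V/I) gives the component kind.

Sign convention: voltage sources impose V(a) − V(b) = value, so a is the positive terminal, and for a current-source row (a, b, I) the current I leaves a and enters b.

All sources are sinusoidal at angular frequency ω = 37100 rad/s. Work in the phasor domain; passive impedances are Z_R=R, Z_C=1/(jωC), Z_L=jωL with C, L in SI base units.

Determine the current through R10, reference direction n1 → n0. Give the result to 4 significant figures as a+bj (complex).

0.005635+5.107e-05j A

Element admittances at ω=37100 rad/s:
  Y(C1) = 0.000+0.02018j S between n2,n8
  Y(R1) = 0.0004082+0.000j S between n7,n2
  Y(C2) = 0.000+1.195j S between n6,n8
  Y(R2) = 0.1692+0.000j S between n5,n4
  Y(R3) = 0.002865+0.000j S between n8,n2
  Y(C3) = 0.000+2.961j S between n5,n6
  Y(R4) = 0.03922+0.000j S between n6,n7
  Y(R5) = 0.001592+0.000j S between n7,n2
  Y(R6) = 0.02294+0.000j S between n8,n1
  I1: injects 0.00954 A into n7 (from n2)
  Y(R7) = 0.01757+0.000j S between n3,n7
  Y(R8) = 0.8929+0.000j S between n6,n3
  I2: injects 0.731 A into n1 (from n2)
  Y(R9) = 0.2358+0.000j S between n0,n3
  I3: injects 0.0585 A into n8 (from n1)
  Y(R10) = 0.0001969+0.000j S between n1,n0
  Y(L1) = 0.000-0.02496j S between n7,n4
  Y(C4) = 0.000+0.2078j S between n6,n0
  Y(R11) = 0.8000+0.000j S between n8,n6
  V1: constraint V(n0)−V(n7) = 2.62
Assemble and solve the 9×9 MNA system:
  V(n1)=28.62+0.2594j  V(n2)=-8.884+35.14j  V(n3)=-0.3586+0.2238j  V(n4)=-0.4805+0.6081j  V(n5)=-0.3908+0.2925j  V(n6)=-0.4088+0.2874j  V(n7)=-2.620+0.000j  V(n8)=-0.4505+0.2617j
  i(V1)=-0.1386-0.03209j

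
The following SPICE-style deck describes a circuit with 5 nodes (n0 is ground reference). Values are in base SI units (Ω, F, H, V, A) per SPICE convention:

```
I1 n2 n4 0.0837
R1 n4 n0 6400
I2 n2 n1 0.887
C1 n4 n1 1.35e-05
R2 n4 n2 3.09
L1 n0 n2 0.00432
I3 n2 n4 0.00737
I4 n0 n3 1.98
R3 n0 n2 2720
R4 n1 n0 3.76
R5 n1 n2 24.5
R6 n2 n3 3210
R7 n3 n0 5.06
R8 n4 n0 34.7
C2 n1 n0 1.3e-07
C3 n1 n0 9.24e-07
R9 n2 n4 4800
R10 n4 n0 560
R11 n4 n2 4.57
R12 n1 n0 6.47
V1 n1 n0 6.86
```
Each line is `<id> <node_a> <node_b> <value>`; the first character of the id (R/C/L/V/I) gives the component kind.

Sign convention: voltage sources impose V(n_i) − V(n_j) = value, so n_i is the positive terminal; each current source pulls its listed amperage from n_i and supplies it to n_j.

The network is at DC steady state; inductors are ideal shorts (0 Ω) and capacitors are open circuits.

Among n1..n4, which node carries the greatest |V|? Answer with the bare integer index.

MNA unknowns: 4 node voltages V₁..V_4 plus 2 source currents (L1, V1)
I1: z[2]−=0.0837, z[4]+=0.0837
R1: Y=0.0001563 on G[4,0]
I2: z[2]−=0.887, z[1]+=0.887
C1: Y=0.000 on G[4,1]
R2: Y=0.3236 on G[4,2]
L1: row V0−V2=0, i_L1 at 0,2
I3: z[2]−=0.00737, z[4]+=0.00737
I4: z[0]−=1.98, z[3]+=1.98
R3: Y=0.0003676 on G[0,2]
R4: Y=0.2660 on G[1,0]
R5: Y=0.04082 on G[1,2]
R6: Y=0.0003115 on G[2,3]
R7: Y=0.1976 on G[3,0]
R8: Y=0.02882 on G[4,0]
C2: Y=0.000 on G[1,0]
C3: Y=0.000 on G[1,0]
R9: Y=0.0002083 on G[2,4]
R10: Y=0.001786 on G[4,0]
R11: Y=0.2188 on G[4,2]
R12: Y=0.1546 on G[1,0]
V1: row V1−V0=6.86, i_V1 at 1,0
solve → V1=6.860, V2=0.000, V3=10.00, V4=0.1588
aux → i_L1=0.6088, i_V1=-2.278

3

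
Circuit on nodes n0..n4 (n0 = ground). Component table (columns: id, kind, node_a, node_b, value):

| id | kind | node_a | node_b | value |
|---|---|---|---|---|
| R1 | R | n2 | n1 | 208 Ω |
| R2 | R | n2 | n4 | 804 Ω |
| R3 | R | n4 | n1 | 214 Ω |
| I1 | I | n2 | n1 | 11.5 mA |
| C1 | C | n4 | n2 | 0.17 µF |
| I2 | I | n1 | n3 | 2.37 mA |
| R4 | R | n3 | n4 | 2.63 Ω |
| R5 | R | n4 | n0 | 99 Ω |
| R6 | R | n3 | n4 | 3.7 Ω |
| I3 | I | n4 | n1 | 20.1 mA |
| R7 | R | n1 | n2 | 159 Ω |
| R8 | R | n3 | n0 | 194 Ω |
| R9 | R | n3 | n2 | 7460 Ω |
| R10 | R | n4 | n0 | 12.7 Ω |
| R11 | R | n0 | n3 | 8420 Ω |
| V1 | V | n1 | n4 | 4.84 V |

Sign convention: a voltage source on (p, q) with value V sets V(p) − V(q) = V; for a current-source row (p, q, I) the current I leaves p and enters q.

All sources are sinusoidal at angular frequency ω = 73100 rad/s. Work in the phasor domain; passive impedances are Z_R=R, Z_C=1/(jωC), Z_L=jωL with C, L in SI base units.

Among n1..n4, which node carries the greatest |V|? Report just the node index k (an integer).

1

MNA unknowns: 4 node voltages V₁..V_4 plus 1 source current (V1)
R1: Y=0.004808+0.000j on G[2,1]
R2: Y=0.001244+0.000j on G[2,4]
R3: Y=0.004673+0.000j on G[4,1]
I1: z[2]−=0.0115, z[1]+=0.0115
C1: Y=0.000+0.01243j on G[4,2]
I2: z[1]−=0.00237, z[3]+=0.00237
R4: Y=0.3802+0.000j on G[3,4]
R5: Y=0.01010+0.000j on G[4,0]
R6: Y=0.2703+0.000j on G[3,4]
I3: z[4]−=0.0201, z[1]+=0.0201
R7: Y=0.006289+0.000j on G[1,2]
R8: Y=0.005155+0.000j on G[3,0]
R9: Y=0.0001340+0.000j on G[3,2]
R10: Y=0.07874+0.000j on G[4,0]
R11: Y=0.0001188+0.000j on G[0,3]
V1: row V1−V4=4.84, i_V1 at 1,4
solve → V1=4.840+1.938e-05j, V2=1.698-1.692j, V3=0.003740-0.0003265j, V4=-0.0002220+1.938e-05j
aux → i_V1=-0.02825-0.01877j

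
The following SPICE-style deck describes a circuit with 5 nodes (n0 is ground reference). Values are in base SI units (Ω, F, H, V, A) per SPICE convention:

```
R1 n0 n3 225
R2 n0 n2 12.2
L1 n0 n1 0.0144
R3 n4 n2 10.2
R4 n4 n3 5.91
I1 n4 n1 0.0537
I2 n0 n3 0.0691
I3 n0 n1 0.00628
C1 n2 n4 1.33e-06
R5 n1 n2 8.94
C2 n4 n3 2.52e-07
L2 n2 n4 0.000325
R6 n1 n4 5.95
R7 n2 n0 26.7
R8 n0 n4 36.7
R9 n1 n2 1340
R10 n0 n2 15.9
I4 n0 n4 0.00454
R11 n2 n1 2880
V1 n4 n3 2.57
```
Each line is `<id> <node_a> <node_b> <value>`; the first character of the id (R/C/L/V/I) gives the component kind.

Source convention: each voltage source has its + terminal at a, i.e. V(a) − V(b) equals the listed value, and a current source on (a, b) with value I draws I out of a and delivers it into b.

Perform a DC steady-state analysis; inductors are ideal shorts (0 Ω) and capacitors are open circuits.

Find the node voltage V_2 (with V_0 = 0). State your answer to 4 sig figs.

0.06336 V

MNA unknowns: 4 node voltages V₁..V_4 plus 3 source currents (L1, L2, V1)
R1: Y=0.004444 on G[0,3]
R2: Y=0.08197 on G[0,2]
L1: row V0−V1=0, i_L1 at 0,1
R3: Y=0.09804 on G[4,2]
R4: Y=0.1692 on G[4,3]
I1: z[4]−=0.0537, z[1]+=0.0537
I2: z[0]−=0.0691, z[3]+=0.0691
I3: z[0]−=0.00628, z[1]+=0.00628
C1: Y=0.000 on G[2,4]
R5: Y=0.1119 on G[1,2]
C2: Y=0.000 on G[4,3]
L2: row V2−V4=0, i_L2 at 2,4
R6: Y=0.1681 on G[1,4]
R7: Y=0.03745 on G[2,0]
R8: Y=0.02725 on G[0,4]
R9: Y=0.0007463 on G[1,2]
R10: Y=0.06289 on G[0,2]
I4: z[0]−=0.00454, z[4]+=0.00454
R11: Y=0.0003472 on G[2,1]
V1: row V4−V3=2.57, i_V1 at 4,3
solve → V1=0.000, V2=0.06336, V3=-2.507, V4=0.06336
aux → i_L1=-0.07778, i_L2=-0.01871, i_V1=-0.5151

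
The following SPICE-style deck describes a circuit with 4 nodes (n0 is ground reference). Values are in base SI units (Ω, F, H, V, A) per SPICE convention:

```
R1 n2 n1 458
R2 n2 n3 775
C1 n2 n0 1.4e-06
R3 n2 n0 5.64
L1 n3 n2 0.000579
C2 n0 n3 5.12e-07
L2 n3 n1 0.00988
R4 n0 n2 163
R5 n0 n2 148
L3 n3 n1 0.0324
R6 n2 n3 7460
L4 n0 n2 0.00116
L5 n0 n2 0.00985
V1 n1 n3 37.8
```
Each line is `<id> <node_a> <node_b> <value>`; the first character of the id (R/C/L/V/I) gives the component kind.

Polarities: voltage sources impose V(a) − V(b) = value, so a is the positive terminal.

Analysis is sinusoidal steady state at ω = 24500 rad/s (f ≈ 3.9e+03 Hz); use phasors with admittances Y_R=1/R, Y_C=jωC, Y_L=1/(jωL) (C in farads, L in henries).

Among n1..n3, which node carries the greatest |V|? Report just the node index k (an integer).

MNA unknowns: 3 node voltages V₁..V_3 plus 1 source current (V1)
R1: Y=0.002183+0.000j on G[2,1]
R2: Y=0.001290+0.000j on G[2,3]
C1: Y=0.000+0.03430j on G[2,0]
R3: Y=0.1773+0.000j on G[2,0]
L1: Y=0.000-0.07049j on G[3,2]
C2: Y=0.000+0.01254j on G[0,3]
L2: Y=0.000-0.004131j on G[3,1]
R4: Y=0.006135+0.000j on G[0,2]
R5: Y=0.006757+0.000j on G[0,2]
L3: Y=0.000-0.001260j on G[3,1]
R6: Y=0.0001340+0.000j on G[2,3]
L4: Y=0.000-0.03519j on G[0,2]
L5: Y=0.000-0.004144j on G[0,2]
V1: row V1−V3=37.8, i_V1 at 1,3
solve → V1=37.60-1.404j, V2=-0.09290+0.01081j, V3=-0.2011-1.404j
aux → i_V1=-0.08230+0.2069j

1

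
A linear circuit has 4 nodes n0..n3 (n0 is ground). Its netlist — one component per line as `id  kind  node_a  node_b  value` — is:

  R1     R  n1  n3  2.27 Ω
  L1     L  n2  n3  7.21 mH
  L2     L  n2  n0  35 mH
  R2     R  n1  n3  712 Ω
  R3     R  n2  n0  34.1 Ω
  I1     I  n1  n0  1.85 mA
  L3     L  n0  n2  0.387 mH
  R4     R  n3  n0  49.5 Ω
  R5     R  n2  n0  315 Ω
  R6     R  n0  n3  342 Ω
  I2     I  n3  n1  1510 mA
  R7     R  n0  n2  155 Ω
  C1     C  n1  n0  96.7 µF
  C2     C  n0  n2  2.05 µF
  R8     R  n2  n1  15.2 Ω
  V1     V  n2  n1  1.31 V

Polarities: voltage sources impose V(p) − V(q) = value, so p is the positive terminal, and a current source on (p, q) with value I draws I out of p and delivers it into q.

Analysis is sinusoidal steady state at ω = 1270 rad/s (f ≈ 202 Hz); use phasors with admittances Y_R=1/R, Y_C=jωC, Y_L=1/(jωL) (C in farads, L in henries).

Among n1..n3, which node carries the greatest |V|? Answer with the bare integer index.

Element admittances at ω=1270 rad/s:
  Y(R1) = 0.4405+0.000j S between n1,n3
  Y(L1) = 0.000-0.1092j S between n2,n3
  Y(L2) = 0.000-0.02250j S between n2,n0
  Y(R2) = 0.001404+0.000j S between n1,n3
  Y(R3) = 0.02933+0.000j S between n2,n0
  I1: injects 0.00185 A into n0 (from n1)
  Y(L3) = 0.000-2.035j S between n0,n2
  Y(R4) = 0.02020+0.000j S between n3,n0
  Y(R5) = 0.003175+0.000j S between n2,n0
  Y(R6) = 0.002924+0.000j S between n0,n3
  I2: injects 1.51 A into n1 (from n3)
  Y(R7) = 0.006452+0.000j S between n0,n2
  Y(C1) = 0.000+0.1228j S between n1,n0
  Y(C2) = 0.000+0.002603j S between n0,n2
  Y(R8) = 0.06579+0.000j S between n2,n1
  V1: constraint V(n2)−V(n1) = 1.31
Assemble and solve the 4×4 MNA system:
  V(n1)=-1.404+0.05295j  V(n2)=-0.09357+0.05295j  V(n3)=-4.346-0.9482j
  i(V1)=-0.3007+0.2701j

3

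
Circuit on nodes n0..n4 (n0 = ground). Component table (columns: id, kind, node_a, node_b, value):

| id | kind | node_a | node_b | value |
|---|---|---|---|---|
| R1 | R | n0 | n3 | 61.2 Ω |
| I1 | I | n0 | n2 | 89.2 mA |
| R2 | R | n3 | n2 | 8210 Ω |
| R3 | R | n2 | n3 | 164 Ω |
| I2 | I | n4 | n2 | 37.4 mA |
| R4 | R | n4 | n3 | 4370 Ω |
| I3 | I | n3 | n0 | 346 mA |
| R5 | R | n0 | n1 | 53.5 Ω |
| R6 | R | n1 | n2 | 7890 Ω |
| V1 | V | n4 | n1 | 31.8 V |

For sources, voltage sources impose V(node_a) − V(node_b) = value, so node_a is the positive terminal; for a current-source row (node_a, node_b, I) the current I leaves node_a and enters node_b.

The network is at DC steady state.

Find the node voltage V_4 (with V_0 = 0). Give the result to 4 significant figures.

Apply KCL at each of the 4 non-ground nodes and solve the resulting linear system.
Node n1: branches {R5, R6, V1} → V_1 = -2.452
Node n2: branches {I1, R2, R3, I2, R6} → V_2 = 7.247
Node n3: branches {R1, R2, R3, R4, I3} → V_3 = -12.91
Node n4: branches {I2, R4, V1} → V_4 = 29.35
Source currents: i(V1)=-0.04707

29.35 V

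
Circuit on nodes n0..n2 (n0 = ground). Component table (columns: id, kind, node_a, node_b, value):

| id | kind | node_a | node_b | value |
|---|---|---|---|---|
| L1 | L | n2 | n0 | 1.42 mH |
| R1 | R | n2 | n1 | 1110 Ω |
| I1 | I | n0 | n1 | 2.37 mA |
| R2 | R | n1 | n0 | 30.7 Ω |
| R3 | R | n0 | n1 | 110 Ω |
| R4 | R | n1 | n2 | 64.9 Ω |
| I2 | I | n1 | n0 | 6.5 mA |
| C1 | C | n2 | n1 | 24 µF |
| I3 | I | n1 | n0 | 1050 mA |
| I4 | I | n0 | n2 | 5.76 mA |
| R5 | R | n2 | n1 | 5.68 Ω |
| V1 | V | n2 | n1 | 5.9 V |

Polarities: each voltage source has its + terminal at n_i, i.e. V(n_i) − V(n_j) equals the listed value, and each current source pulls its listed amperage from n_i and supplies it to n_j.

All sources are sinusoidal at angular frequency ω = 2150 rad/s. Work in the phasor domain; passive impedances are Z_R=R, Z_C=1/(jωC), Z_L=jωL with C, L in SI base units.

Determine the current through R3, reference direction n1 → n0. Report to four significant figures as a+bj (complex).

Apply KCL at each of the 2 non-ground nodes and solve the resulting linear system.
Node n1: branches {R1, I1, R2, R3, R4, I2, C1, I3, R5, V1} → V_1 = -6.207-2.411j
Node n2: branches {L1, R1, R4, C1, I4, R5, V1} → V_2 = -0.3067-2.411j
Source currents: i(V1)=-0.3394-0.4049j

-0.05642-0.02192j A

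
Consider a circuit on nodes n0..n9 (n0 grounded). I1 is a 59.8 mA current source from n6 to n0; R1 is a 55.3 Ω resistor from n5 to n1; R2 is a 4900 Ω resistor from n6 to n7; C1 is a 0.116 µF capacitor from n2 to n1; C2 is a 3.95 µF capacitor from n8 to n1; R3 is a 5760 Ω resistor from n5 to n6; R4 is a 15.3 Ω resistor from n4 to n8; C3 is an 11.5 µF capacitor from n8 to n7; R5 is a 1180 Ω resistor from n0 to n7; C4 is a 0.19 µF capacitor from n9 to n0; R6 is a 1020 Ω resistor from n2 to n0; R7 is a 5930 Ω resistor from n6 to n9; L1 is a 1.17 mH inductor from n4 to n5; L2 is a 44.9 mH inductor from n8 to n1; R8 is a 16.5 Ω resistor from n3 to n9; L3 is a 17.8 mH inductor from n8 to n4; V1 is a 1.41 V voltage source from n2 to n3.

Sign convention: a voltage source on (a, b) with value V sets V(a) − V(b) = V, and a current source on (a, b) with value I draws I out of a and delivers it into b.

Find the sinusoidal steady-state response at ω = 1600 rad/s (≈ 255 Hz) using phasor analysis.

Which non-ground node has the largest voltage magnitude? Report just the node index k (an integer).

MNA unknowns: 9 node voltages V₁..V_9 plus 1 source current (V1)
I1: z[6]−=0.0598, z[0]+=0.0598
R1: Y=0.01808+0.000j on G[5,1]
R2: Y=0.0002041+0.000j on G[6,7]
C1: Y=0.000+0.0001856j on G[2,1]
C2: Y=0.000+0.006320j on G[8,1]
R3: Y=0.0001736+0.000j on G[5,6]
R4: Y=0.06536+0.000j on G[4,8]
C3: Y=0.000+0.01840j on G[8,7]
R5: Y=0.0008475+0.000j on G[0,7]
C4: Y=0.000+0.0003040j on G[9,0]
R6: Y=0.0009804+0.000j on G[2,0]
R7: Y=0.0001686+0.000j on G[6,9]
L1: Y=0.000-0.5342j on G[4,5]
L2: Y=0.000-0.01392j on G[8,1]
R8: Y=0.06061+0.000j on G[3,9]
L3: Y=0.000-0.03511j on G[8,4]
V1: row V2−V3=1.41, i_V1 at 2,3
solve → V1=-45.05+5.895j, V2=-21.13+2.841j, V3=-22.54+2.841j, V4=-45.06+5.773j, V5=-45.06+5.741j, V6=-147.7+4.575j, V7=-45.06+4.917j, V8=-44.83+5.855j, V9=-22.87+2.960j
aux → i_V1=0.02015-0.007225j

6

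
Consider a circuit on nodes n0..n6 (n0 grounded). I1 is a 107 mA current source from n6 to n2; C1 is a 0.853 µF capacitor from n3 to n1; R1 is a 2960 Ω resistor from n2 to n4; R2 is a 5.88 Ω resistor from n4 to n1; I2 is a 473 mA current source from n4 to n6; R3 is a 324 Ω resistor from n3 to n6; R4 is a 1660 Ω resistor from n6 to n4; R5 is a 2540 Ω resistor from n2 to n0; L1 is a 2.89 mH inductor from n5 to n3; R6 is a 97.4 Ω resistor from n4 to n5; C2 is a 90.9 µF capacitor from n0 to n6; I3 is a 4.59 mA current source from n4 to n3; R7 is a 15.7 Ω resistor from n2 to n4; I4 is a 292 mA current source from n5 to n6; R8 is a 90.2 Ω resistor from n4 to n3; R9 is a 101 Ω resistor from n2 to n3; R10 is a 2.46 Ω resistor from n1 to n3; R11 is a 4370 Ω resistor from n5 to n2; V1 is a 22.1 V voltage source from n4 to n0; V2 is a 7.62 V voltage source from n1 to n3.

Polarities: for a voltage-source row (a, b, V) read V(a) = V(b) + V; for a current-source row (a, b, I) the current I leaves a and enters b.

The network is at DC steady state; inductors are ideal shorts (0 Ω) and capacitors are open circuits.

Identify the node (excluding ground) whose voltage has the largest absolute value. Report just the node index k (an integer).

6

Element admittances at DC:
  I1: injects 0.107 A into n2 (from n6)
  Y(C1) = 0.000 S between n3,n1
  Y(R1) = 0.0003378 S between n2,n4
  Y(R2) = 0.1701 S between n4,n1
  I2: injects 0.473 A into n6 (from n4)
  Y(R3) = 0.003086 S between n3,n6
  Y(R4) = 0.0006024 S between n6,n4
  Y(R5) = 0.0003937 S between n2,n0
  L1: short n5↔n3 (DC inductor)
  Y(R6) = 0.01027 S between n4,n5
  Y(C2) = 0.000 S between n0,n6
  I3: injects 0.00459 A into n3 (from n4)
  Y(R7) = 0.06369 S between n2,n4
  I4: injects 0.292 A into n6 (from n5)
  Y(R8) = 0.01109 S between n4,n3
  Y(R9) = 0.009901 S between n2,n3
  Y(R10) = 0.4065 S between n1,n3
  Y(R11) = 0.0002288 S between n5,n2
  V1: constraint V(n4)−V(n0) = 22.1
  V2: constraint V(n1)−V(n3) = 7.62
Assemble and solve the 9×9 MNA system:
  V(n1)=24.64  V(n2)=22.73  V(n3)=17.02  V(n4)=22.10  V(n5)=17.02  V(n6)=196.2
  i(L1)=-0.2385  i(V1)=-0.008948  i(V2)=-3.530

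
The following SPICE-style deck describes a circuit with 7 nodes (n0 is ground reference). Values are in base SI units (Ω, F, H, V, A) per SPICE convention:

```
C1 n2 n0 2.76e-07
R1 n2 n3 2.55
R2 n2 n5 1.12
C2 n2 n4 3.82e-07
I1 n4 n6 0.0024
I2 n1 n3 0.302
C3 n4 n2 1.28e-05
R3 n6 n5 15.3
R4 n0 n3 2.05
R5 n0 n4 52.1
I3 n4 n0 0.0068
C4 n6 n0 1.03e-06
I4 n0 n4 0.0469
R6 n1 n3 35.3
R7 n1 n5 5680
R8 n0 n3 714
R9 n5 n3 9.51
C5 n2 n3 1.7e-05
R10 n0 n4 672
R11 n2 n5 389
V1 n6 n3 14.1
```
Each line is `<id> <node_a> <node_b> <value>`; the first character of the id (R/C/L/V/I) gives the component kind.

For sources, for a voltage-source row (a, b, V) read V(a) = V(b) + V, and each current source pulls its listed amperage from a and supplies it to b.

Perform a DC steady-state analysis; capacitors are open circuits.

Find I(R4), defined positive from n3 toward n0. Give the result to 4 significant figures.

Apply KCL at each of the 6 non-ground nodes and solve the resulting linear system.
Node n1: branches {I2, R6, R7} → V_1 = -10.58
Node n2: branches {C1, R1, R2, C2, C3, C5, R11} → V_2 = 1.447
Node n3: branches {R1, I2, R4, R6, R8, R9, C5, V1} → V_3 = 0.004906
Node n4: branches {C2, I1, C3, R5, I3, I4, R10} → V_4 = 1.823
Node n5: branches {R2, R3, R7, R9, R11} → V_5 = 2.079
Node n6: branches {I1, R3, C4, V1} → V_6 = 14.10
Source currents: i(V1)=-0.7836

0.002393 A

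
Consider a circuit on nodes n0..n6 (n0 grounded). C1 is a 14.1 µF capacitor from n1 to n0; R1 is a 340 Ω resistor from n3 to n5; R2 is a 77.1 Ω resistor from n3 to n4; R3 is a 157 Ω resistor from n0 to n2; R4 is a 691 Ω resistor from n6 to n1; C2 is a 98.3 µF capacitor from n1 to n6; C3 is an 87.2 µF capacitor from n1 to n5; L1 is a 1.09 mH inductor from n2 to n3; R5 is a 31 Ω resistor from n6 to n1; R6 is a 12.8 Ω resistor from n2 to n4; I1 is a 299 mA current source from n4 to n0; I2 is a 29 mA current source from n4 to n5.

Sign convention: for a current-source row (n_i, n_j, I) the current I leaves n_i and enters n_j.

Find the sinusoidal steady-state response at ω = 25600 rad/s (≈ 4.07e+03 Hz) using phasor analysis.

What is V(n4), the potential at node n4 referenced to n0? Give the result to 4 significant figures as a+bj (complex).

-38.91-0.1689j V

Apply KCL at each of the 6 non-ground nodes and solve the resulting linear system.
Node n1: branches {C1, R4, C2, C3, R5} → V_1 = 0.006509+0.2040j
Node n2: branches {R3, L1, R6} → V_2 = -35.38-0.3689j
Node n3: branches {R1, R2, L1} → V_3 = -34.88+1.036j
Node n4: branches {R2, R6, I1, I2} → V_4 = -38.91-0.1689j
Node n5: branches {R1, C3, I2} → V_5 = 0.007562+0.2369j
Node n6: branches {R4, C2, R5} → V_6 = 0.006509+0.2040j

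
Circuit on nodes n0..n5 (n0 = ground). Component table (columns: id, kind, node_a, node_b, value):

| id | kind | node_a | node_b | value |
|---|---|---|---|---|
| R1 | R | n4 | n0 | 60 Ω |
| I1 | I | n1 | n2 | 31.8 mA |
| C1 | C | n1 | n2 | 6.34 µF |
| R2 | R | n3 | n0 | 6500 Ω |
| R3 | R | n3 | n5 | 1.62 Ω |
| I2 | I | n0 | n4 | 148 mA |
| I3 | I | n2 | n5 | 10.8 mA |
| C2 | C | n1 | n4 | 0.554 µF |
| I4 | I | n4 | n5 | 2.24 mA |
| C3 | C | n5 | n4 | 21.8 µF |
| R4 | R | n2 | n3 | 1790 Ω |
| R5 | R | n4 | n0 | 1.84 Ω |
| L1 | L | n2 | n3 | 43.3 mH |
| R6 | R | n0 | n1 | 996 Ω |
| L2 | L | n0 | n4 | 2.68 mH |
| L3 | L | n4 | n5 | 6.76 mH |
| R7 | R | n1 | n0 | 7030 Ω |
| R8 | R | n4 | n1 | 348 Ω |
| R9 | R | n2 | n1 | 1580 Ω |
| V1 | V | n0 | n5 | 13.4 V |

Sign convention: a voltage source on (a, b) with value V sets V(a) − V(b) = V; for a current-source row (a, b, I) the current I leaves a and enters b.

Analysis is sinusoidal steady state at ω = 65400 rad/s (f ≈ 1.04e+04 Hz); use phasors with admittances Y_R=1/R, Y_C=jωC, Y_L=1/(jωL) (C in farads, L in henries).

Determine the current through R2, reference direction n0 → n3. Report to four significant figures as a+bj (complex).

Apply KCL at each of the 5 non-ground nodes and solve the resulting linear system.
Node n1: branches {I1, C1, C2, R6, R7, R8, R9} → V_1 = -11.35-4.742j
Node n2: branches {I1, C1, I3, R4, L1, R9} → V_2 = -11.34-4.794j
Node n3: branches {R2, R3, R4, L1} → V_3 = -13.40-0.005510j
Node n4: branches {R1, I2, C2, I4, C3, R5, L2, L3, R8} → V_4 = -11.60-4.686j
Node n5: branches {R3, I3, I4, C3, L3, V1} → V_5 = -13.40+0.000j
Source currents: i(V1)=-6.685-2.564j

0.002061+8.477e-07j A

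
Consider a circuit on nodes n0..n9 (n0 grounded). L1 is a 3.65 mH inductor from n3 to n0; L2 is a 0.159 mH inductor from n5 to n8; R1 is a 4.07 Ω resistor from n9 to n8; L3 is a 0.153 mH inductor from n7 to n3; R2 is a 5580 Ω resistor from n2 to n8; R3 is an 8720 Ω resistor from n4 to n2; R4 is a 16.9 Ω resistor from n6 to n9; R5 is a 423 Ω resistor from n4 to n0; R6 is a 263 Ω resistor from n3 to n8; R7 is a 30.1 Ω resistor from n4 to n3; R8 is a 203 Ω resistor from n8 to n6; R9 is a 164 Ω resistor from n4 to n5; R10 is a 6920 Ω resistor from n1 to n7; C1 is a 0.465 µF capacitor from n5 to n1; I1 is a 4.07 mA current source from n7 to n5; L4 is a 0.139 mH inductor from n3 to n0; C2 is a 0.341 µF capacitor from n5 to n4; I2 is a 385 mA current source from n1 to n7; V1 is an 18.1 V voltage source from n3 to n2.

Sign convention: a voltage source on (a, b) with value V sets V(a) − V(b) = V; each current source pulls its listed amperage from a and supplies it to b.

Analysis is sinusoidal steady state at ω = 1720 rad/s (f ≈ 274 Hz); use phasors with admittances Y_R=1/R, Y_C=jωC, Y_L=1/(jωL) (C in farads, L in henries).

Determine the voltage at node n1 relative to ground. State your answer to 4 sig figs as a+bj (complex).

Apply KCL at each of the 9 non-ground nodes and solve the resulting linear system.
Node n1: branches {R10, C1, I2} → V_1 = -122.2+454.0j
Node n2: branches {R2, R3, V1} → V_2 = -18.10+0.003184j
Node n3: branches {L1, L3, R6, R7, L4, V1} → V_3 = -0.0006803+0.003184j
Node n4: branches {R3, R5, R7, R9, C2} → V_4 = -5.849-1.249j
Node n5: branches {L2, R9, C1, I1, C2} → V_5 = -40.14-5.284j
Node n6: branches {R4, R8} → V_6 = -40.14-5.242j
Node n7: branches {L3, R10, I1, I2} → V_7 = -0.01794+0.09879j
Node n8: branches {L2, R1, R2, R6, R8} → V_8 = -40.14-5.242j
Node n9: branches {R1, R4} → V_9 = -40.14-5.242j
Source currents: i(V1)=0.002545+0.001084j

-122.2+454.0j V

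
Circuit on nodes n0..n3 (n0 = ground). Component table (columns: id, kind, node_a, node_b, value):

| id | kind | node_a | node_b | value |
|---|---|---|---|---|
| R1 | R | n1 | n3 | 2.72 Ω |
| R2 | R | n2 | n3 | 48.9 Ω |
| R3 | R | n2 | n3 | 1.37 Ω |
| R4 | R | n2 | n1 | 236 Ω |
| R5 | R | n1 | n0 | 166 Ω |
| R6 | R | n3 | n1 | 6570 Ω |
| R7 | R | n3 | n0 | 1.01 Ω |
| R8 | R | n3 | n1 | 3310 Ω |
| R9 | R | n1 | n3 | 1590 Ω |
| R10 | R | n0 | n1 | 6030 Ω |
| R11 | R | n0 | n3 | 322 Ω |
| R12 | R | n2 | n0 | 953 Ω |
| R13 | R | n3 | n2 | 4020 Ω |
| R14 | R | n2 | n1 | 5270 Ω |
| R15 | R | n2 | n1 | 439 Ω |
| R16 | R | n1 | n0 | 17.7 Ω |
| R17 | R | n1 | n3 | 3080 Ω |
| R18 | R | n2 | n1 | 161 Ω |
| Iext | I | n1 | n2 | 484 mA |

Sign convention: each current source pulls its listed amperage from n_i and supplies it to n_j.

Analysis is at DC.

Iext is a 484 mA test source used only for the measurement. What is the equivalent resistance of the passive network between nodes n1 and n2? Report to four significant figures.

Element admittances at DC:
  Y(R1) = 0.3676 S between n1,n3
  Y(R2) = 0.02045 S between n2,n3
  Y(R3) = 0.7299 S between n2,n3
  Y(R4) = 0.004237 S between n2,n1
  Y(R5) = 0.006024 S between n1,n0
  Y(R6) = 0.0001522 S between n3,n1
  Y(R7) = 0.9901 S between n3,n0
  Y(R8) = 0.0003021 S between n3,n1
  Y(R9) = 0.0006289 S between n1,n3
  Y(R10) = 0.0001658 S between n0,n1
  Y(R11) = 0.003106 S between n0,n3
  Y(R12) = 0.001049 S between n2,n0
  Y(R13) = 0.0002488 S between n3,n2
  Y(R14) = 0.0001898 S between n2,n1
  Y(R15) = 0.002278 S between n2,n1
  Y(R16) = 0.05650 S between n1,n0
  Y(R17) = 0.0003247 S between n1,n3
  Y(R18) = 0.006211 S between n2,n1
  Iext: injects 0.484 A into n2 (from n1)
Assemble and solve the 3×3 MNA system:
  V(n1)=-1.016  V(n2)=0.6781  V(n3)=0.06342

R_eq = 3.501 Ω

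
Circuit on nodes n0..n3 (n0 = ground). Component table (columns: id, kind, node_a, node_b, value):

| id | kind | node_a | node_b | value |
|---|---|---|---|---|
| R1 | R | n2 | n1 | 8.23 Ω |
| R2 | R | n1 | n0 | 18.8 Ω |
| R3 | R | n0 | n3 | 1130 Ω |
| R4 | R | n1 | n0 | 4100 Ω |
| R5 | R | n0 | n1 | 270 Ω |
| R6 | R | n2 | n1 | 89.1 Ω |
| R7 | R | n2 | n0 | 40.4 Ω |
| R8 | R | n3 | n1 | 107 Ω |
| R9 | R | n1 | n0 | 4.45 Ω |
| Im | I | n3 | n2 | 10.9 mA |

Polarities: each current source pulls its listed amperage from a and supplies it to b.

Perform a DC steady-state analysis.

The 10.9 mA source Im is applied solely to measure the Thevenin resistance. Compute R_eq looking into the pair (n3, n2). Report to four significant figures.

R_eq = 104.1 Ω

Apply KCL at each of the 3 non-ground nodes and solve the resulting linear system.
Node n1: branches {R1, R2, R4, R5, R6, R8, R9} → V_1 = -0.002538
Node n2: branches {R1, R6, R7, Im} → V_2 = 0.06707
Node n3: branches {R3, R8, Im} → V_3 = -1.068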